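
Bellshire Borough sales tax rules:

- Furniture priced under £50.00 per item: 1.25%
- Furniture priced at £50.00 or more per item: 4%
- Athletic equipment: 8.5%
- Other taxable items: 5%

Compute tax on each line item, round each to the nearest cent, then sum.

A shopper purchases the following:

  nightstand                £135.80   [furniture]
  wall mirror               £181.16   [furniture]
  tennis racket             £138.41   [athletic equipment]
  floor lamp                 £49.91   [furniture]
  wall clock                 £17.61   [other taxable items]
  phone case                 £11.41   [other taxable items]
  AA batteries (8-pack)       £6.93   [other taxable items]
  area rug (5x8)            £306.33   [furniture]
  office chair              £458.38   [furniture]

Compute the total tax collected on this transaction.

Nightstand £135.80: furniture, £50.00 or more → 4% → £5.43
Wall mirror £181.16: furniture, £50.00 or more → 4% → £7.25
Tennis racket £138.41: athletic equipment → 8.5% → £11.76
Floor lamp £49.91: furniture, under £50.00 → 1.25% → £0.62
Wall clock £17.61: other taxable items → 5% → £0.88
Phone case £11.41: other taxable items → 5% → £0.57
AA batteries (8-pack) £6.93: other taxable items → 5% → £0.35
Area rug (5x8) £306.33: furniture, £50.00 or more → 4% → £12.25
Office chair £458.38: furniture, £50.00 or more → 4% → £18.34
Total tax = £5.43 + £7.25 + £11.76 + £0.62 + £0.88 + £0.57 + £0.35 + £12.25 + £18.34 = £57.45

£57.45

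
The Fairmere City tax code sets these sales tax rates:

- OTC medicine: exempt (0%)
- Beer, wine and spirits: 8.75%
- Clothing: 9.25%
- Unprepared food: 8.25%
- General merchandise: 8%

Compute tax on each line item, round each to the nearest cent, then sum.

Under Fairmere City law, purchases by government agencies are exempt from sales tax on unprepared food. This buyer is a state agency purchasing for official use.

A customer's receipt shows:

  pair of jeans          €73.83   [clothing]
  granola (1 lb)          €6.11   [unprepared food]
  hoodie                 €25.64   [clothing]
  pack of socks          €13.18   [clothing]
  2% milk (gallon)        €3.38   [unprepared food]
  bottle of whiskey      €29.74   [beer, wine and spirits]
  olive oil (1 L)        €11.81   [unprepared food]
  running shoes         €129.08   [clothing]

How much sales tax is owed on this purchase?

Pair of jeans €73.83: clothing → 9.25% → €6.83
Granola (1 lb) €6.11: unprepared food, buyer-exempt → 0% → €0.00
Hoodie €25.64: clothing → 9.25% → €2.37
Pack of socks €13.18: clothing → 9.25% → €1.22
2% milk (gallon) €3.38: unprepared food, buyer-exempt → 0% → €0.00
Bottle of whiskey €29.74: beer, wine and spirits → 8.75% → €2.60
Olive oil (1 L) €11.81: unprepared food, buyer-exempt → 0% → €0.00
Running shoes €129.08: clothing → 9.25% → €11.94
Total tax = €6.83 + €2.37 + €1.22 + €2.60 + €11.94 = €24.96

€24.96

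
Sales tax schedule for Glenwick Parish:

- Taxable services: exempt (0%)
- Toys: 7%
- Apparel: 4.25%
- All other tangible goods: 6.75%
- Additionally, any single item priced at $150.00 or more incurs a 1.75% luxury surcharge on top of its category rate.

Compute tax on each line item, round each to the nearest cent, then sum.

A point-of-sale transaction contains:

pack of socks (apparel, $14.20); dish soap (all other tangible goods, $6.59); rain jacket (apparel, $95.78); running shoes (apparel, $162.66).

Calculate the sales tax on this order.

$14.87

Pack of socks $14.20: apparel → 4.25% → $0.60
Dish soap $6.59: all other tangible goods → 6.75% → $0.44
Rain jacket $95.78: apparel → 4.25% → $4.07
Running shoes $162.66: apparel → 4.25% + 1.75% surcharge = 6% → $9.76
Total tax = $0.60 + $0.44 + $4.07 + $9.76 = $14.87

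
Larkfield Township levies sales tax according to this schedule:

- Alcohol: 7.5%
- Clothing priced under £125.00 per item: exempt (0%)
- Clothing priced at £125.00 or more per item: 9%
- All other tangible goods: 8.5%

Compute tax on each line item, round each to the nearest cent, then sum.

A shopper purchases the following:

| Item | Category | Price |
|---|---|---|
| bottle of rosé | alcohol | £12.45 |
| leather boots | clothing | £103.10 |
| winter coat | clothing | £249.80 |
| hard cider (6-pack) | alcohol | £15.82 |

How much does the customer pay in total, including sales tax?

Bottle of rosé £12.45: alcohol → 7.5% → £0.93
Leather boots £103.10: clothing, under £125.00 → 0% → £0.00
Winter coat £249.80: clothing, £125.00 or more → 9% → £22.48
Hard cider (6-pack) £15.82: alcohol → 7.5% → £1.19
Subtotal = £381.17; tax = £24.60; total due = £405.77

£405.77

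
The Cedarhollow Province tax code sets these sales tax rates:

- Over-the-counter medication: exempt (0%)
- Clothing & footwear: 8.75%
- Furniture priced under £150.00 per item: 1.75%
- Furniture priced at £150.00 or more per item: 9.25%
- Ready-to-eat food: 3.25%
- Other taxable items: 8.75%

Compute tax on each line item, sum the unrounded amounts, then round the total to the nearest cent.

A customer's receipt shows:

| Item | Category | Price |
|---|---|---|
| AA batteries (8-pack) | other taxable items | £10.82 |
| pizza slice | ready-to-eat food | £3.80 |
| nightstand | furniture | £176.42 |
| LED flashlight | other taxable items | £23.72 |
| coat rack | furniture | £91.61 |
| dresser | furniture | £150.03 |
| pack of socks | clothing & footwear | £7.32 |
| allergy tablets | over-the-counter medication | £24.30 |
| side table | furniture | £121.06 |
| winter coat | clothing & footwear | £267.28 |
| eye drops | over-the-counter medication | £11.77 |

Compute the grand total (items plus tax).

AA batteries (8-pack) £10.82: other taxable items → 8.75% → £0.94675
Pizza slice £3.80: ready-to-eat food → 3.25% → £0.1235
Nightstand £176.42: furniture, £150.00 or more → 9.25% → £16.31885
LED flashlight £23.72: other taxable items → 8.75% → £2.0755
Coat rack £91.61: furniture, under £150.00 → 1.75% → £1.603175
Dresser £150.03: furniture, £150.00 or more → 9.25% → £13.877775
Pack of socks £7.32: clothing & footwear → 8.75% → £0.6405
Allergy tablets £24.30: over-the-counter medication → 0% → £0.00
Side table £121.06: furniture, under £150.00 → 1.75% → £2.11855
Winter coat £267.28: clothing & footwear → 8.75% → £23.387
Eye drops £11.77: over-the-counter medication → 0% → £0.00
Subtotal = £888.13; unrounded tax = £61.0916 → £61.09; total due = £949.22

£949.22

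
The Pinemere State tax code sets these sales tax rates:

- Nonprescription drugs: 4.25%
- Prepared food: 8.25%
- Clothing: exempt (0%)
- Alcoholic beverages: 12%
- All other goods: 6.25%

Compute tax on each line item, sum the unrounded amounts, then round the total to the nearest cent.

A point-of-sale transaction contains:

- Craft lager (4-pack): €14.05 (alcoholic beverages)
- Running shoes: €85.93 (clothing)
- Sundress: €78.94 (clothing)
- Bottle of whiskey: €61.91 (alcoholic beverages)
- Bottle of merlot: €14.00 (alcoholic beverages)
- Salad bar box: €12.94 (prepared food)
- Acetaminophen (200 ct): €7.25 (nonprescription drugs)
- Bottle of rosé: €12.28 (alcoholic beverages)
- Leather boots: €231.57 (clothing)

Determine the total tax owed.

€13.64

Craft lager (4-pack) €14.05: alcoholic beverages → 12% → €1.686
Running shoes €85.93: clothing → 0% → €0.00
Sundress €78.94: clothing → 0% → €0.00
Bottle of whiskey €61.91: alcoholic beverages → 12% → €7.4292
Bottle of merlot €14.00: alcoholic beverages → 12% → €1.68
Salad bar box €12.94: prepared food → 8.25% → €1.06755
Acetaminophen (200 ct) €7.25: nonprescription drugs → 4.25% → €0.308125
Bottle of rosé €12.28: alcoholic beverages → 12% → €1.4736
Leather boots €231.57: clothing → 0% → €0.00
Unrounded tax sum = €13.644475 → €13.64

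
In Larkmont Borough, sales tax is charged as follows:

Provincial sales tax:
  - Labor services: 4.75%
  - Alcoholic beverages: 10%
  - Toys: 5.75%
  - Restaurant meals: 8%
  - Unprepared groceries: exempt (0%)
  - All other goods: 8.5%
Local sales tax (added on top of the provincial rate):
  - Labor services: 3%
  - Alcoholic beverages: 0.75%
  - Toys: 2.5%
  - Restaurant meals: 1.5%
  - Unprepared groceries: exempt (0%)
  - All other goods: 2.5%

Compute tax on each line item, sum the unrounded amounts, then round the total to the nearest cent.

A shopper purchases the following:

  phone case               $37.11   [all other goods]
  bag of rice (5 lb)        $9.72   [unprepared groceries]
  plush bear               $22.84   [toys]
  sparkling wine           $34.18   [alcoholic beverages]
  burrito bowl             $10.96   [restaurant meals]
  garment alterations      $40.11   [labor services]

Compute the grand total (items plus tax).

$168.71

Phone case $37.11: all other goods → 8.5% + 2.5% local = 11% → $4.0821
Bag of rice (5 lb) $9.72: unprepared groceries → 0% + 0% local = 0% → $0.00
Plush bear $22.84: toys → 5.75% + 2.5% local = 8.25% → $1.8843
Sparkling wine $34.18: alcoholic beverages → 10% + 0.75% local = 10.75% → $3.67435
Burrito bowl $10.96: restaurant meals → 8% + 1.5% local = 9.5% → $1.0412
Garment alterations $40.11: labor services → 4.75% + 3% local = 7.75% → $3.108525
Subtotal = $154.92; unrounded tax = $13.790475 → $13.79; total due = $168.71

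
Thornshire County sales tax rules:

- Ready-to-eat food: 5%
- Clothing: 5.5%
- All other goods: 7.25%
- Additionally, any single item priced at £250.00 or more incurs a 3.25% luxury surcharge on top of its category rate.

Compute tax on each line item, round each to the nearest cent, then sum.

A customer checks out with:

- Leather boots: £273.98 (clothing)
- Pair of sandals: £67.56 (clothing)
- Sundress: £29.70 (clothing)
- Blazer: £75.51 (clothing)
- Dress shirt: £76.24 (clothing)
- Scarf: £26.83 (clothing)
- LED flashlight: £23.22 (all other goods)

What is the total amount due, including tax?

Leather boots £273.98: clothing → 5.5% + 3.25% surcharge = 8.75% → £23.97
Pair of sandals £67.56: clothing → 5.5% → £3.72
Sundress £29.70: clothing → 5.5% → £1.63
Blazer £75.51: clothing → 5.5% → £4.15
Dress shirt £76.24: clothing → 5.5% → £4.19
Scarf £26.83: clothing → 5.5% → £1.48
LED flashlight £23.22: all other goods → 7.25% → £1.68
Subtotal = £573.04; tax = £40.82; total due = £613.86

£613.86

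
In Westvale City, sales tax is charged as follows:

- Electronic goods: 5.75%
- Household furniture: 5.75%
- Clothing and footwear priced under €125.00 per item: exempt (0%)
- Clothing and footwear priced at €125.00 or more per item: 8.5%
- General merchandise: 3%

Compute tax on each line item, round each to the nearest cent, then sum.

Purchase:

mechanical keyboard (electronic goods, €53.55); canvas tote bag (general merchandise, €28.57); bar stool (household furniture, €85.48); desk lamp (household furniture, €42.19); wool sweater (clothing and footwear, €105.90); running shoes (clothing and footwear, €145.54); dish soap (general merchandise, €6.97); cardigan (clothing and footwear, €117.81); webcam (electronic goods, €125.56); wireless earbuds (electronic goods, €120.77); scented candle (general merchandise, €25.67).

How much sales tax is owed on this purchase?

Mechanical keyboard €53.55: electronic goods → 5.75% → €3.08
Canvas tote bag €28.57: general merchandise → 3% → €0.86
Bar stool €85.48: household furniture → 5.75% → €4.92
Desk lamp €42.19: household furniture → 5.75% → €2.43
Wool sweater €105.90: clothing and footwear, under €125.00 → 0% → €0.00
Running shoes €145.54: clothing and footwear, €125.00 or more → 8.5% → €12.37
Dish soap €6.97: general merchandise → 3% → €0.21
Cardigan €117.81: clothing and footwear, under €125.00 → 0% → €0.00
Webcam €125.56: electronic goods → 5.75% → €7.22
Wireless earbuds €120.77: electronic goods → 5.75% → €6.94
Scented candle €25.67: general merchandise → 3% → €0.77
Total tax = €3.08 + €0.86 + €4.92 + €2.43 + €12.37 + €0.21 + €7.22 + €6.94 + €0.77 = €38.80

€38.80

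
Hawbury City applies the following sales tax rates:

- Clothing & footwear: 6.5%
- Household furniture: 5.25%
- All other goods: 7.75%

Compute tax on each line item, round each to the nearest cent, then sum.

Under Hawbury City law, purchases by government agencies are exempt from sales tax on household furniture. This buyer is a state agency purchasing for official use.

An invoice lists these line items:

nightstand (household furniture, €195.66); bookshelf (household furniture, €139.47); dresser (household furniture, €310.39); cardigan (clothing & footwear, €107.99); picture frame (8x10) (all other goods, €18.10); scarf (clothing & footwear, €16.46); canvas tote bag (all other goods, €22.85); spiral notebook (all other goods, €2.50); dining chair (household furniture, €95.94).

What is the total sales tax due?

Nightstand €195.66: household furniture, buyer-exempt → 0% → €0.00
Bookshelf €139.47: household furniture, buyer-exempt → 0% → €0.00
Dresser €310.39: household furniture, buyer-exempt → 0% → €0.00
Cardigan €107.99: clothing & footwear → 6.5% → €7.02
Picture frame (8x10) €18.10: all other goods → 7.75% → €1.40
Scarf €16.46: clothing & footwear → 6.5% → €1.07
Canvas tote bag €22.85: all other goods → 7.75% → €1.77
Spiral notebook €2.50: all other goods → 7.75% → €0.19
Dining chair €95.94: household furniture, buyer-exempt → 0% → €0.00
Total tax = €7.02 + €1.40 + €1.07 + €1.77 + €0.19 = €11.45

€11.45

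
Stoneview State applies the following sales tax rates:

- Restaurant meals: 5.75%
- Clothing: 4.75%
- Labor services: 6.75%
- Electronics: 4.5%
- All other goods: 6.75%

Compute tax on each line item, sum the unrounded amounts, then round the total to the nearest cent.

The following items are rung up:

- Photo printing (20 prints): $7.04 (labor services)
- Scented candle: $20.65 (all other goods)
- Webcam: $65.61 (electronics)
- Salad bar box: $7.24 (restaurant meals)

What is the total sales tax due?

$5.24

Photo printing (20 prints) $7.04: labor services → 6.75% → $0.4752
Scented candle $20.65: all other goods → 6.75% → $1.393875
Webcam $65.61: electronics → 4.5% → $2.95245
Salad bar box $7.24: restaurant meals → 5.75% → $0.4163
Unrounded tax sum = $5.237825 → $5.24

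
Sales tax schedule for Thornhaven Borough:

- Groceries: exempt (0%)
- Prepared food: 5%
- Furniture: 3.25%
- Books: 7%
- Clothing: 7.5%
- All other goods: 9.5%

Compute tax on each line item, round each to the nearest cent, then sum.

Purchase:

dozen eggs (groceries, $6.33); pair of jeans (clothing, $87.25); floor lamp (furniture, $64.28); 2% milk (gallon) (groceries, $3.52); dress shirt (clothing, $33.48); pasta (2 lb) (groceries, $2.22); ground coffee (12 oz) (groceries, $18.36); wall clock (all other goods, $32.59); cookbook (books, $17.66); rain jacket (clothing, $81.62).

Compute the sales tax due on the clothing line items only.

Pair of jeans $87.25: clothing → 7.5% → $6.54
Dress shirt $33.48: clothing → 7.5% → $2.51
Rain jacket $81.62: clothing → 7.5% → $6.12
Tax on clothing = $6.54 + $2.51 + $6.12 = $15.17

$15.17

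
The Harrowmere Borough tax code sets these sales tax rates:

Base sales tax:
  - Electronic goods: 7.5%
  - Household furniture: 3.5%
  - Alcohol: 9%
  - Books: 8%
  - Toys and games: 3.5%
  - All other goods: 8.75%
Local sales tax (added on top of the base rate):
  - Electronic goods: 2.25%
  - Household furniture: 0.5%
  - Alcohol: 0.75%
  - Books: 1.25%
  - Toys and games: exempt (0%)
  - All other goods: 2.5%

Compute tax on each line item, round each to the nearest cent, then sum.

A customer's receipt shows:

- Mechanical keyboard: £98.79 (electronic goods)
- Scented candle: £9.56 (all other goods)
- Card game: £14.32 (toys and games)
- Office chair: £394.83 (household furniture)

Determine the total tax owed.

£27.00

Mechanical keyboard £98.79: electronic goods → 7.5% + 2.25% local = 9.75% → £9.63
Scented candle £9.56: all other goods → 8.75% + 2.5% local = 11.25% → £1.08
Card game £14.32: toys and games → 3.5% + 0% local = 3.5% → £0.50
Office chair £394.83: household furniture → 3.5% + 0.5% local = 4% → £15.79
Total tax = £9.63 + £1.08 + £0.50 + £15.79 = £27.00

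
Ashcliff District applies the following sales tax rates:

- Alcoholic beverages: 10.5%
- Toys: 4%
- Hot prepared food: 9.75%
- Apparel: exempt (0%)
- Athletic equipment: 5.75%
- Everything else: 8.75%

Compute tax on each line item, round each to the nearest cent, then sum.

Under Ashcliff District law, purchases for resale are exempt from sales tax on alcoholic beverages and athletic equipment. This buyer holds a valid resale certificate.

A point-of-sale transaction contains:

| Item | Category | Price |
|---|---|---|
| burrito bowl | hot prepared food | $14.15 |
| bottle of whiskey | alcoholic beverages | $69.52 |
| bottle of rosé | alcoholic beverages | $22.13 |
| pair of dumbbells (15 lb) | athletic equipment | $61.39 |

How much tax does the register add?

Burrito bowl $14.15: hot prepared food → 9.75% → $1.38
Bottle of whiskey $69.52: alcoholic beverages, buyer-exempt → 0% → $0.00
Bottle of rosé $22.13: alcoholic beverages, buyer-exempt → 0% → $0.00
Pair of dumbbells (15 lb) $61.39: athletic equipment, buyer-exempt → 0% → $0.00
Total tax = $1.38

$1.38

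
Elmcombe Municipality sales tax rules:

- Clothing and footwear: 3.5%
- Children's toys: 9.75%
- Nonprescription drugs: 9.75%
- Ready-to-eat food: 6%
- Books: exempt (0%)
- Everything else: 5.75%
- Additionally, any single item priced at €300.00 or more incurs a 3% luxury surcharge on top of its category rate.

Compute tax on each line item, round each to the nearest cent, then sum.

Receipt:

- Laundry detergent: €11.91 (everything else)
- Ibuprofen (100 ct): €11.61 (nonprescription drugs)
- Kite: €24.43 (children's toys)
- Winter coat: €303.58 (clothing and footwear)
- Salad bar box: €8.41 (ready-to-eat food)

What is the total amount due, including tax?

€384.36

Laundry detergent €11.91: everything else → 5.75% → €0.68
Ibuprofen (100 ct) €11.61: nonprescription drugs → 9.75% → €1.13
Kite €24.43: children's toys → 9.75% → €2.38
Winter coat €303.58: clothing and footwear → 3.5% + 3% surcharge = 6.5% → €19.73
Salad bar box €8.41: ready-to-eat food → 6% → €0.50
Subtotal = €359.94; tax = €24.42; total due = €384.36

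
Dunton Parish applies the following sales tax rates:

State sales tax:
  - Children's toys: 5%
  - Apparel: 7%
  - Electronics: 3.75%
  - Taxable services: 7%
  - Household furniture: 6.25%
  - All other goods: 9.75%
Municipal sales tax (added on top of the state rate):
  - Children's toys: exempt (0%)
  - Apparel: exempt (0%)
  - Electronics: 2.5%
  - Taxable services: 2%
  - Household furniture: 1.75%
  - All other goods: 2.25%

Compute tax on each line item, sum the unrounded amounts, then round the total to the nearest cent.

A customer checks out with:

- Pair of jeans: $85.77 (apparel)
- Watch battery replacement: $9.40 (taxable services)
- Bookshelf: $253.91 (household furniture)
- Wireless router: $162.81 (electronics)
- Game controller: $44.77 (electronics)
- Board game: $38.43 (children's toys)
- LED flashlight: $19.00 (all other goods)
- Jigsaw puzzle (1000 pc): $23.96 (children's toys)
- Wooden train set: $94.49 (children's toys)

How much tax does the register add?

Pair of jeans $85.77: apparel → 7% + 0% municipal = 7% → $6.0039
Watch battery replacement $9.40: taxable services → 7% + 2% municipal = 9% → $0.846
Bookshelf $253.91: household furniture → 6.25% + 1.75% municipal = 8% → $20.3128
Wireless router $162.81: electronics → 3.75% + 2.5% municipal = 6.25% → $10.175625
Game controller $44.77: electronics → 3.75% + 2.5% municipal = 6.25% → $2.798125
Board game $38.43: children's toys → 5% + 0% municipal = 5% → $1.9215
LED flashlight $19.00: all other goods → 9.75% + 2.25% municipal = 12% → $2.28
Jigsaw puzzle (1000 pc) $23.96: children's toys → 5% + 0% municipal = 5% → $1.198
Wooden train set $94.49: children's toys → 5% + 0% municipal = 5% → $4.7245
Unrounded tax sum = $50.26045 → $50.26

$50.26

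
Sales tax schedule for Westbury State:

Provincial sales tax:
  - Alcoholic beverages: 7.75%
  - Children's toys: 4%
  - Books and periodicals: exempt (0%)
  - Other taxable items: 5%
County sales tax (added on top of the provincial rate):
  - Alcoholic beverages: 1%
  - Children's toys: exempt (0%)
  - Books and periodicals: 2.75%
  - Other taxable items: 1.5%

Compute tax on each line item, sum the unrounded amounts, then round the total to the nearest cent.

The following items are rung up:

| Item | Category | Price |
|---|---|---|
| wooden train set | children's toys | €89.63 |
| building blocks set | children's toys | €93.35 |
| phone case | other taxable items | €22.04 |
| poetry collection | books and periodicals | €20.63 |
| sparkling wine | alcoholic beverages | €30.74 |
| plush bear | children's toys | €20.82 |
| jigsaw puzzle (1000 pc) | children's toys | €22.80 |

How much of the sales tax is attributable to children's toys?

Wooden train set €89.63: children's toys → 4% + 0% county = 4% → €3.5852
Building blocks set €93.35: children's toys → 4% + 0% county = 4% → €3.734
Plush bear €20.82: children's toys → 4% + 0% county = 4% → €0.8328
Jigsaw puzzle (1000 pc) €22.80: children's toys → 4% + 0% county = 4% → €0.912
Tax on children's toys: unrounded sum = €9.064 → €9.06

€9.06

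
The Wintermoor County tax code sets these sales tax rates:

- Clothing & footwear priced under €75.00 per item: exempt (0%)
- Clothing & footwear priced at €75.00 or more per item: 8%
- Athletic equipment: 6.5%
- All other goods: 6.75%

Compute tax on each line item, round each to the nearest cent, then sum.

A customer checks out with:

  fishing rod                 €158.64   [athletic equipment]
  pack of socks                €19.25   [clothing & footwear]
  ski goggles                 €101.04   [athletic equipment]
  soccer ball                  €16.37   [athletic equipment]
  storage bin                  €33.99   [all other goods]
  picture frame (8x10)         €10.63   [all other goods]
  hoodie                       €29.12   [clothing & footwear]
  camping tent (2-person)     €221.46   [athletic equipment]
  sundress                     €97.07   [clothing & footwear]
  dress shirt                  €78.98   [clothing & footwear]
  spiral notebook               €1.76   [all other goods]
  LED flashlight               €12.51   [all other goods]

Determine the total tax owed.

Fishing rod €158.64: athletic equipment → 6.5% → €10.31
Pack of socks €19.25: clothing & footwear, under €75.00 → 0% → €0.00
Ski goggles €101.04: athletic equipment → 6.5% → €6.57
Soccer ball €16.37: athletic equipment → 6.5% → €1.06
Storage bin €33.99: all other goods → 6.75% → €2.29
Picture frame (8x10) €10.63: all other goods → 6.75% → €0.72
Hoodie €29.12: clothing & footwear, under €75.00 → 0% → €0.00
Camping tent (2-person) €221.46: athletic equipment → 6.5% → €14.39
Sundress €97.07: clothing & footwear, €75.00 or more → 8% → €7.77
Dress shirt €78.98: clothing & footwear, €75.00 or more → 8% → €6.32
Spiral notebook €1.76: all other goods → 6.75% → €0.12
LED flashlight €12.51: all other goods → 6.75% → €0.84
Total tax = €10.31 + €6.57 + €1.06 + €2.29 + €0.72 + €14.39 + €7.77 + €6.32 + €0.12 + €0.84 = €50.39

€50.39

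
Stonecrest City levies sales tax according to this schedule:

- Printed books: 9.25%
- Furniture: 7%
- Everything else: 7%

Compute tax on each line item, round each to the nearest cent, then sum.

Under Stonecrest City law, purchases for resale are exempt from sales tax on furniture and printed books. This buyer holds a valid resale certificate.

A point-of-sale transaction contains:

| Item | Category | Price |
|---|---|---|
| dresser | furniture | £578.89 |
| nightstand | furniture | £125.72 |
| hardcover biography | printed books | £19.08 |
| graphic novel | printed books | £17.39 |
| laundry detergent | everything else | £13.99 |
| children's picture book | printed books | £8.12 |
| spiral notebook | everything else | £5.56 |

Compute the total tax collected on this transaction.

£1.37

Dresser £578.89: furniture, buyer-exempt → 0% → £0.00
Nightstand £125.72: furniture, buyer-exempt → 0% → £0.00
Hardcover biography £19.08: printed books, buyer-exempt → 0% → £0.00
Graphic novel £17.39: printed books, buyer-exempt → 0% → £0.00
Laundry detergent £13.99: everything else → 7% → £0.98
Children's picture book £8.12: printed books, buyer-exempt → 0% → £0.00
Spiral notebook £5.56: everything else → 7% → £0.39
Total tax = £0.98 + £0.39 = £1.37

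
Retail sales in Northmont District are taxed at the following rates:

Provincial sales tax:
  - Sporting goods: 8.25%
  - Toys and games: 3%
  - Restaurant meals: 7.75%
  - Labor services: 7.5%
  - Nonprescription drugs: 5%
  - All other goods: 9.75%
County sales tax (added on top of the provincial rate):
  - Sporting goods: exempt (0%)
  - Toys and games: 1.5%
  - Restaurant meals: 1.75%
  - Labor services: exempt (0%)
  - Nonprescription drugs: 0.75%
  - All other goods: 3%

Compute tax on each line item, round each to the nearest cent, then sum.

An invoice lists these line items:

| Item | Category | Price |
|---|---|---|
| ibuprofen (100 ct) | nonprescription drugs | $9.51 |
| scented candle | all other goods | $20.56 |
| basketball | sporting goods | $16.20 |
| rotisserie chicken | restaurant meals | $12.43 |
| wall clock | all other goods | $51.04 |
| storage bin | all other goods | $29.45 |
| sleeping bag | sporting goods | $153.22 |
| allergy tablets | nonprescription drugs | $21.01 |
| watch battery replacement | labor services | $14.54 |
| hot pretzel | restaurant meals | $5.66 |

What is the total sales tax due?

$31.43

Ibuprofen (100 ct) $9.51: nonprescription drugs → 5% + 0.75% county = 5.75% → $0.55
Scented candle $20.56: all other goods → 9.75% + 3% county = 12.75% → $2.62
Basketball $16.20: sporting goods → 8.25% + 0% county = 8.25% → $1.34
Rotisserie chicken $12.43: restaurant meals → 7.75% + 1.75% county = 9.5% → $1.18
Wall clock $51.04: all other goods → 9.75% + 3% county = 12.75% → $6.51
Storage bin $29.45: all other goods → 9.75% + 3% county = 12.75% → $3.75
Sleeping bag $153.22: sporting goods → 8.25% + 0% county = 8.25% → $12.64
Allergy tablets $21.01: nonprescription drugs → 5% + 0.75% county = 5.75% → $1.21
Watch battery replacement $14.54: labor services → 7.5% + 0% county = 7.5% → $1.09
Hot pretzel $5.66: restaurant meals → 7.75% + 1.75% county = 9.5% → $0.54
Total tax = $0.55 + $2.62 + $1.34 + $1.18 + $6.51 + $3.75 + $12.64 + $1.21 + $1.09 + $0.54 = $31.43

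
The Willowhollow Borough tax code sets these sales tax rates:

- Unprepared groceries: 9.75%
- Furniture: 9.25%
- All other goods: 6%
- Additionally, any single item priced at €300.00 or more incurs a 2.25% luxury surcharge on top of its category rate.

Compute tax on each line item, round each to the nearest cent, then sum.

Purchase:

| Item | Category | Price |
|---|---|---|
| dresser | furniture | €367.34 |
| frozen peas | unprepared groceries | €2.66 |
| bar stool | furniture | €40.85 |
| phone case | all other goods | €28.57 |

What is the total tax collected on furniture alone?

€46.02

Dresser €367.34: furniture → 9.25% + 2.25% surcharge = 11.5% → €42.24
Bar stool €40.85: furniture → 9.25% → €3.78
Tax on furniture = €42.24 + €3.78 = €46.02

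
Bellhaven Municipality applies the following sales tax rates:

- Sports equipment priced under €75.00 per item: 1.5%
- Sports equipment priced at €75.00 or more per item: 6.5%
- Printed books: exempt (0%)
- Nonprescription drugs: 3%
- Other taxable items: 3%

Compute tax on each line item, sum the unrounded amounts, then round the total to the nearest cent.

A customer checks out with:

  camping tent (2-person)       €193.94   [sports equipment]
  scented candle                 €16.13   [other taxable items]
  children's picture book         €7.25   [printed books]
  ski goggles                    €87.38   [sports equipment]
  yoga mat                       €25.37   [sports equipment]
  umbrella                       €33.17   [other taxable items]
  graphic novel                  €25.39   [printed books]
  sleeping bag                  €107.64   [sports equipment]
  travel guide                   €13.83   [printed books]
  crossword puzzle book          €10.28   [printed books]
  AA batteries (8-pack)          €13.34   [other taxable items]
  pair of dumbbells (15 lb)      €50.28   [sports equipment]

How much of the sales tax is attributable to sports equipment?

Camping tent (2-person) €193.94: sports equipment, €75.00 or more → 6.5% → €12.6061
Ski goggles €87.38: sports equipment, €75.00 or more → 6.5% → €5.6797
Yoga mat €25.37: sports equipment, under €75.00 → 1.5% → €0.38055
Sleeping bag €107.64: sports equipment, €75.00 or more → 6.5% → €6.9966
Pair of dumbbells (15 lb) €50.28: sports equipment, under €75.00 → 1.5% → €0.7542
Tax on sports equipment: unrounded sum = €26.41715 → €26.42

€26.42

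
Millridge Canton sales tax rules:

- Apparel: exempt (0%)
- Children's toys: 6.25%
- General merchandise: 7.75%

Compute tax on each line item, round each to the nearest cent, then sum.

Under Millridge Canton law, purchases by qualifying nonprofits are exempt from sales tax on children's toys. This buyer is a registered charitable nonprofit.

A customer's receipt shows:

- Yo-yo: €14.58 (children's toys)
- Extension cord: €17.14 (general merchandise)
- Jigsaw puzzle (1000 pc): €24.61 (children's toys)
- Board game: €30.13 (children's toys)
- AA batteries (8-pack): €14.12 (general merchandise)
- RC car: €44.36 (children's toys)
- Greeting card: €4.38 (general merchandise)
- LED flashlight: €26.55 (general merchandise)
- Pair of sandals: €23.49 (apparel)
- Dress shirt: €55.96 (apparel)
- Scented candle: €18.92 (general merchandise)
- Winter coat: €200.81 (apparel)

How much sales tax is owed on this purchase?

Yo-yo €14.58: children's toys, buyer-exempt → 0% → €0.00
Extension cord €17.14: general merchandise → 7.75% → €1.33
Jigsaw puzzle (1000 pc) €24.61: children's toys, buyer-exempt → 0% → €0.00
Board game €30.13: children's toys, buyer-exempt → 0% → €0.00
AA batteries (8-pack) €14.12: general merchandise → 7.75% → €1.09
RC car €44.36: children's toys, buyer-exempt → 0% → €0.00
Greeting card €4.38: general merchandise → 7.75% → €0.34
LED flashlight €26.55: general merchandise → 7.75% → €2.06
Pair of sandals €23.49: apparel → 0% → €0.00
Dress shirt €55.96: apparel → 0% → €0.00
Scented candle €18.92: general merchandise → 7.75% → €1.47
Winter coat €200.81: apparel → 0% → €0.00
Total tax = €1.33 + €1.09 + €0.34 + €2.06 + €1.47 = €6.29

€6.29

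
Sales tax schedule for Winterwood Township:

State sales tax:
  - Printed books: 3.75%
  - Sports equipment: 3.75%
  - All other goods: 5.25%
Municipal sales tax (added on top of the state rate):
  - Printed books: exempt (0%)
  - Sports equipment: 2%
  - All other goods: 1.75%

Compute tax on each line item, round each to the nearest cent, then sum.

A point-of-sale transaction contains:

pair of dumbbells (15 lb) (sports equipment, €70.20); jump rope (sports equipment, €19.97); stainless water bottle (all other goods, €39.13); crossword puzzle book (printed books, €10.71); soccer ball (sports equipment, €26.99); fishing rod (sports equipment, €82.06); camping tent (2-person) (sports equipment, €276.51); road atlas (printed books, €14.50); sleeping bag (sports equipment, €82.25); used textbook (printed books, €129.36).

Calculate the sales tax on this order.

€40.62

Pair of dumbbells (15 lb) €70.20: sports equipment → 3.75% + 2% municipal = 5.75% → €4.04
Jump rope €19.97: sports equipment → 3.75% + 2% municipal = 5.75% → €1.15
Stainless water bottle €39.13: all other goods → 5.25% + 1.75% municipal = 7% → €2.74
Crossword puzzle book €10.71: printed books → 3.75% + 0% municipal = 3.75% → €0.40
Soccer ball €26.99: sports equipment → 3.75% + 2% municipal = 5.75% → €1.55
Fishing rod €82.06: sports equipment → 3.75% + 2% municipal = 5.75% → €4.72
Camping tent (2-person) €276.51: sports equipment → 3.75% + 2% municipal = 5.75% → €15.90
Road atlas €14.50: printed books → 3.75% + 0% municipal = 3.75% → €0.54
Sleeping bag €82.25: sports equipment → 3.75% + 2% municipal = 5.75% → €4.73
Used textbook €129.36: printed books → 3.75% + 0% municipal = 3.75% → €4.85
Total tax = €4.04 + €1.15 + €2.74 + €0.40 + €1.55 + €4.72 + €15.90 + €0.54 + €4.73 + €4.85 = €40.62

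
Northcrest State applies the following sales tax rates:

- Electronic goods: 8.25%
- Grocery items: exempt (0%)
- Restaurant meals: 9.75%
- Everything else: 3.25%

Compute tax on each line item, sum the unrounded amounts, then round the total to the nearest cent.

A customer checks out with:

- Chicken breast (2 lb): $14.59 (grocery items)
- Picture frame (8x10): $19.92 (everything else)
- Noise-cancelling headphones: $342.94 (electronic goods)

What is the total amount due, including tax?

Chicken breast (2 lb) $14.59: grocery items → 0% → $0.00
Picture frame (8x10) $19.92: everything else → 3.25% → $0.6474
Noise-cancelling headphones $342.94: electronic goods → 8.25% → $28.29255
Subtotal = $377.45; unrounded tax = $28.93995 → $28.94; total due = $406.39

$406.39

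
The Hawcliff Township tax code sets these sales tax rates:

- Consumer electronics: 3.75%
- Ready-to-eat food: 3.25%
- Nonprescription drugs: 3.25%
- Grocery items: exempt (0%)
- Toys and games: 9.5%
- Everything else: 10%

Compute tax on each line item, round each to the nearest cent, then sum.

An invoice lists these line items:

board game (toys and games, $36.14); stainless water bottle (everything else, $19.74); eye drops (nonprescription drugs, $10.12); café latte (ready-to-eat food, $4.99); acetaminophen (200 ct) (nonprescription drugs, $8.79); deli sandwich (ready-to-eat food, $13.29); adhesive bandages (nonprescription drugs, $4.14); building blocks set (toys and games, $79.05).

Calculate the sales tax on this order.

$14.25

Board game $36.14: toys and games → 9.5% → $3.43
Stainless water bottle $19.74: everything else → 10% → $1.97
Eye drops $10.12: nonprescription drugs → 3.25% → $0.33
Café latte $4.99: ready-to-eat food → 3.25% → $0.16
Acetaminophen (200 ct) $8.79: nonprescription drugs → 3.25% → $0.29
Deli sandwich $13.29: ready-to-eat food → 3.25% → $0.43
Adhesive bandages $4.14: nonprescription drugs → 3.25% → $0.13
Building blocks set $79.05: toys and games → 9.5% → $7.51
Total tax = $3.43 + $1.97 + $0.33 + $0.16 + $0.29 + $0.43 + $0.13 + $7.51 = $14.25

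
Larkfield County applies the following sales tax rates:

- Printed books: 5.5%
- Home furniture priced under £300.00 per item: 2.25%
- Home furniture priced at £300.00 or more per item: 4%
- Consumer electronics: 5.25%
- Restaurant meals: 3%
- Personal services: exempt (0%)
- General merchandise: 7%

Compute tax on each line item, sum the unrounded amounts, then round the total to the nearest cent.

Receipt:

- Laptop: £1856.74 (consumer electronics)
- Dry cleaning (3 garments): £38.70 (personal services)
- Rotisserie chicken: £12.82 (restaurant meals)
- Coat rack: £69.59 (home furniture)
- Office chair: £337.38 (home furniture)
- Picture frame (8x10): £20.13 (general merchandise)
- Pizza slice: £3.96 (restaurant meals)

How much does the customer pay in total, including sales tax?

£2453.77

Laptop £1856.74: consumer electronics → 5.25% → £97.47885
Dry cleaning (3 garments) £38.70: personal services → 0% → £0.00
Rotisserie chicken £12.82: restaurant meals → 3% → £0.3846
Coat rack £69.59: home furniture, under £300.00 → 2.25% → £1.565775
Office chair £337.38: home furniture, £300.00 or more → 4% → £13.4952
Picture frame (8x10) £20.13: general merchandise → 7% → £1.4091
Pizza slice £3.96: restaurant meals → 3% → £0.1188
Subtotal = £2339.32; unrounded tax = £114.452325 → £114.45; total due = £2453.77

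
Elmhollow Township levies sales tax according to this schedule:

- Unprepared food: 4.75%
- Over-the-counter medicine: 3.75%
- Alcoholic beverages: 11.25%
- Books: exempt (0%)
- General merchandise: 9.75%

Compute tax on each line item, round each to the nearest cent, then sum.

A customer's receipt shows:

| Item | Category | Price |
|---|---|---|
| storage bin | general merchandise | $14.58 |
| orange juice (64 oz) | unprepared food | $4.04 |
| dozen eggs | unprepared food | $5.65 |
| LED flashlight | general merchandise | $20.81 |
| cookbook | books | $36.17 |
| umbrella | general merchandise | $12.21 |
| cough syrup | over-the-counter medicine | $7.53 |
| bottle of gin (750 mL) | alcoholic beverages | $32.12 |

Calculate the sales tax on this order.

$8.99

Storage bin $14.58: general merchandise → 9.75% → $1.42
Orange juice (64 oz) $4.04: unprepared food → 4.75% → $0.19
Dozen eggs $5.65: unprepared food → 4.75% → $0.27
LED flashlight $20.81: general merchandise → 9.75% → $2.03
Cookbook $36.17: books → 0% → $0.00
Umbrella $12.21: general merchandise → 9.75% → $1.19
Cough syrup $7.53: over-the-counter medicine → 3.75% → $0.28
Bottle of gin (750 mL) $32.12: alcoholic beverages → 11.25% → $3.61
Total tax = $1.42 + $0.19 + $0.27 + $2.03 + $1.19 + $0.28 + $3.61 = $8.99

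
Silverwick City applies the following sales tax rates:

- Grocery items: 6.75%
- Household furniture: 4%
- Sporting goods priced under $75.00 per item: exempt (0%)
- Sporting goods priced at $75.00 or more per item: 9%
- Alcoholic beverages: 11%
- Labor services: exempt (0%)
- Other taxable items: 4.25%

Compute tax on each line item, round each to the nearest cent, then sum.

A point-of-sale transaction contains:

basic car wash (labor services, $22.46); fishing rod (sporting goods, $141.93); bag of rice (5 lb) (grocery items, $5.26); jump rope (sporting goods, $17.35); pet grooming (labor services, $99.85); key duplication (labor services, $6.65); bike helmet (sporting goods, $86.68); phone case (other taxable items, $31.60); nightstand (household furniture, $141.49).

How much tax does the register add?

Basic car wash $22.46: labor services → 0% → $0.00
Fishing rod $141.93: sporting goods, $75.00 or more → 9% → $12.77
Bag of rice (5 lb) $5.26: grocery items → 6.75% → $0.36
Jump rope $17.35: sporting goods, under $75.00 → 0% → $0.00
Pet grooming $99.85: labor services → 0% → $0.00
Key duplication $6.65: labor services → 0% → $0.00
Bike helmet $86.68: sporting goods, $75.00 or more → 9% → $7.80
Phone case $31.60: other taxable items → 4.25% → $1.34
Nightstand $141.49: household furniture → 4% → $5.66
Total tax = $12.77 + $0.36 + $7.80 + $1.34 + $5.66 = $27.93

$27.93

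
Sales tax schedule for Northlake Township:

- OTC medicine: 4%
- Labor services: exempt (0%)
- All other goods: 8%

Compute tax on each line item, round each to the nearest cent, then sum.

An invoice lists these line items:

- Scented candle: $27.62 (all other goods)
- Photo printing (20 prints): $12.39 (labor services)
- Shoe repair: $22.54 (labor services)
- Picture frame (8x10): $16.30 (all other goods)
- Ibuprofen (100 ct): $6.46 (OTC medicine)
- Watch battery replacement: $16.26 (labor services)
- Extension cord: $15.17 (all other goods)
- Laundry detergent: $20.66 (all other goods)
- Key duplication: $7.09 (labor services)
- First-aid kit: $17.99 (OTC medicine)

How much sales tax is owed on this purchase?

$7.35

Scented candle $27.62: all other goods → 8% → $2.21
Photo printing (20 prints) $12.39: labor services → 0% → $0.00
Shoe repair $22.54: labor services → 0% → $0.00
Picture frame (8x10) $16.30: all other goods → 8% → $1.30
Ibuprofen (100 ct) $6.46: OTC medicine → 4% → $0.26
Watch battery replacement $16.26: labor services → 0% → $0.00
Extension cord $15.17: all other goods → 8% → $1.21
Laundry detergent $20.66: all other goods → 8% → $1.65
Key duplication $7.09: labor services → 0% → $0.00
First-aid kit $17.99: OTC medicine → 4% → $0.72
Total tax = $2.21 + $1.30 + $0.26 + $1.21 + $1.65 + $0.72 = $7.35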